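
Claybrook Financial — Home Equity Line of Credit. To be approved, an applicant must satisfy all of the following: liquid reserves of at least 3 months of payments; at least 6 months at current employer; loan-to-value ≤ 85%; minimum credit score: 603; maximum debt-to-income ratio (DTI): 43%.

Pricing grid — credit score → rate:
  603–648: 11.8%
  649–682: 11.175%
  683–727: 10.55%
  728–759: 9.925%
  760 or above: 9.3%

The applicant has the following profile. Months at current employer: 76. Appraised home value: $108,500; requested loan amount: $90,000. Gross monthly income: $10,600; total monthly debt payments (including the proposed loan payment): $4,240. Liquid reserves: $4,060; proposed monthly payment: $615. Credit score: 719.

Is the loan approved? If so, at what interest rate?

Credit score 719 ≥ 603 (meets minimum)
LTV: 90,000 ÷ 108,500 = 82.9%, within 85% cap
Liquid reserves cover 4,060/615 = 6.6 months — ≥ 3 required
Employment 76 ≥ 6 months
DTI: 4,240 ÷ 10,600 = 40%, within the 43% cap
All requirements met. Score 719 falls in the 683–727 tier → 10.55%.

Approved at 10.55%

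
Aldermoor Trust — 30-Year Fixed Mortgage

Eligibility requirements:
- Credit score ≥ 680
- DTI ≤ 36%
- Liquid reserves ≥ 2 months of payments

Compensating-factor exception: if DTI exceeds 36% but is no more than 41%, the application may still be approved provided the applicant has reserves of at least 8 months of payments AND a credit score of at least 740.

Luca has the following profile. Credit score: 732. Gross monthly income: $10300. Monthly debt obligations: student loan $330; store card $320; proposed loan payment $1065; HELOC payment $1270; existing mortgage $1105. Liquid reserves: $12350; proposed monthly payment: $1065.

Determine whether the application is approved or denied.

Credit score 732 ≥ 680 (meets base)
Total debts = (330 + 320 + 1,065 + 1,270 + 1,105) = 4,090. DTI = 4,090/10,300 = 39.7% > 36% — standard DTI limit exceeded.
Reserves: 12,350 ÷ 1,065 = 11.6 months (meets 2-month minimum)
39.7% falls in the override range (36%–41%), so the compensating-factor test applies.
Reserves 11.6 ≥ 8 months; credit score 732 < 740.
Override conditions not both satisfied; exception does not apply.

Denied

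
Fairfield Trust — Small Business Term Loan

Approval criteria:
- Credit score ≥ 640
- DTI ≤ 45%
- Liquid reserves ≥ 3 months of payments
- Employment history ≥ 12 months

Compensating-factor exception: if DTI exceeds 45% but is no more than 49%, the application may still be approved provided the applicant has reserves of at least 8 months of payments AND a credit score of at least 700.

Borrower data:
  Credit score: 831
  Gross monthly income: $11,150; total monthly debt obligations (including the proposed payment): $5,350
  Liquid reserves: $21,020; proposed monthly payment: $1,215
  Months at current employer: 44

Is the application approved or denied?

Approved

Credit score 831 ≥ 640 (meets base)
DTI: 5,350 ÷ 11,150 = 48%, over the 45% base limit.
Liquid reserves cover 21,020/1,215 = 17.3 months — ≥ 3 required
Employment 44 ≥ 12 months
DTI 48% is within the 45%–49% exception band; checking compensating factors.
Override check — reserves: 17.3 mo (ok); score: 831 (ok).
Both override conditions satisfied; DTI exception granted.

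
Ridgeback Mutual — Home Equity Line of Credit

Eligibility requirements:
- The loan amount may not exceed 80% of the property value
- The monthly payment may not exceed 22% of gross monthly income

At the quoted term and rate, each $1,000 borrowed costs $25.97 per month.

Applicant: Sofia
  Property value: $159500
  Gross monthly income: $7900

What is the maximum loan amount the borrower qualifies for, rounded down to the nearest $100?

$66,900

Payment cap: 22% × $7,900 = $1,738/month.
At $25.97 per $1,000, that supports 1,738/25.97 × 1,000 ≈ $66,923 → $66,900.
LTV cap: 80% × $159,500 = $127,600 → $127,600.
Binding constraint: payment-to-income.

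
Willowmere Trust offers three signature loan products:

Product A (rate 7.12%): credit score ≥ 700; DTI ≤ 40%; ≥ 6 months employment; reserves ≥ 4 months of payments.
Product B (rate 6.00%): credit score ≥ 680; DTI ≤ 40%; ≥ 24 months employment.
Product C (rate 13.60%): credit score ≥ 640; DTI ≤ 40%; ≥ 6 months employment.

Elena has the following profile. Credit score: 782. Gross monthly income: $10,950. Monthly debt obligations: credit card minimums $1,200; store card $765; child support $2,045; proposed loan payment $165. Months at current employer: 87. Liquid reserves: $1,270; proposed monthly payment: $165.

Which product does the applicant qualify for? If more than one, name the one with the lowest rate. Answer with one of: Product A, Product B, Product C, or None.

Total debts = (1,200 + 765 + 2,045 + 165) = 4,175; DTI = 4,175/10,950 = 38.1%.
Reserves = 1,270/165 = 7.7 months.
Product A: score 782 ≥ 700; DTI 38.1% ≤ 40%; employment 87 ≥ 6 mo; reserves 7.7 ≥ 4 mo → qualifies.
Product B: score 782 ≥ 680; DTI 38.1% ≤ 40%; employment 87 ≥ 24 mo → qualifies.
Product C: score 782 ≥ 640; DTI 38.1% ≤ 40%; employment 87 ≥ 6 mo → qualifies.
Qualifying: Product A, Product B, Product C. Lowest rate is 6.00% → Product B.

Product B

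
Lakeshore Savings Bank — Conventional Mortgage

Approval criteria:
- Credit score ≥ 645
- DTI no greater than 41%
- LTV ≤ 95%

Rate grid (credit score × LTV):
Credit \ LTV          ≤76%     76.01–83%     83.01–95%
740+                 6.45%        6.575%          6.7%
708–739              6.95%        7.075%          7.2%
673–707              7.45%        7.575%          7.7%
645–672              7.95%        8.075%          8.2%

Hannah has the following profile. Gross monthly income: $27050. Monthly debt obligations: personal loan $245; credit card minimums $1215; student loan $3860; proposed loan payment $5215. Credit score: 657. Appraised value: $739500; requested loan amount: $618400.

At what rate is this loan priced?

Credit score 657 ≥ 645; Total monthly debts = (245 + 1,215 + 3,860 + 5,215) = 10,535. DTI: 10,535 ÷ 27,050 = 38.9%, within the 41% cap
LTV: 618,400 ÷ 739,500 = 83.6%, within 95% cap
Credit 657 → row 645–672; LTV 83.6% → column 83.01–95%. Grid cell → 8.2%.

8.2%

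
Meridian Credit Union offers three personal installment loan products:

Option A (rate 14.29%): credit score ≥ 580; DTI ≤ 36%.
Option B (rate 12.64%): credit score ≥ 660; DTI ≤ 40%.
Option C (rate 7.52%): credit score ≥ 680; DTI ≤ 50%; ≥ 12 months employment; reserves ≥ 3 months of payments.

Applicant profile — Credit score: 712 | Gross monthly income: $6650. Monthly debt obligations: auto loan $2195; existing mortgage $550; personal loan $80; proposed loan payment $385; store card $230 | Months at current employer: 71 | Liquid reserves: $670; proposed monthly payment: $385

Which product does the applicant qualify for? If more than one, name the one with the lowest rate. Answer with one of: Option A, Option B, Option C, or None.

Total debts = (2,195 + 550 + 80 + 385 + 230) = 3,440; DTI = 3,440/6,650 = 51.7%.
Reserves = 670/385 = 1.7 months.
Option A: score 712 ≥ 580; DTI 51.7% > 36% → does not qualify.
Option B: score 712 ≥ 660; DTI 51.7% > 40% → does not qualify.
Option C: score 712 ≥ 680; DTI 51.7% > 50%; employment 71 ≥ 12 mo; reserves 1.7 < 3 mo → does not qualify.

None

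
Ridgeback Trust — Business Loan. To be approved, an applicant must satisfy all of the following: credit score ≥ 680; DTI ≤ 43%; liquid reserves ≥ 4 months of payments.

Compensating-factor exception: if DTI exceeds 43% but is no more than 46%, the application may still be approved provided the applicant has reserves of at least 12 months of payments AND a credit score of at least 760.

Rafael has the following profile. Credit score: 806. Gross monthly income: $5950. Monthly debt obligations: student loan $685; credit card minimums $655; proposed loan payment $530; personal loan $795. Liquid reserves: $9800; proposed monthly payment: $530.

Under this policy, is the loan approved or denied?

Approved

Credit score 806 ≥ 680 (meets base)
Total debts = (685 + 655 + 530 + 795) = 2,665. DTI: 2,665 ÷ 5,950 = 44.8%, over the 43% base limit.
Liquid reserves cover 9,800/530 = 18.5 months — ≥ 4 required
DTI 44.8% is within the 43%–46% exception band; checking compensating factors.
Reserves 18.5 ≥ 12 months; credit score 806 ≥ 760.
Both override conditions satisfied; DTI exception granted.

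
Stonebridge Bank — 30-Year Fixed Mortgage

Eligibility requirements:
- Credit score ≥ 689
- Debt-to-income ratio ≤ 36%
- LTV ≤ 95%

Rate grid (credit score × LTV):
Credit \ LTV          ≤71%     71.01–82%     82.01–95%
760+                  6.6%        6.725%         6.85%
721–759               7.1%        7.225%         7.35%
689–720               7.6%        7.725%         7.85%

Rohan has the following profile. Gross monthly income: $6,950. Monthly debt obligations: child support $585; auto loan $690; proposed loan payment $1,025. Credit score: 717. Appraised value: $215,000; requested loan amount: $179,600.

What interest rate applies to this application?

Credit score 717 ≥ 689; Total monthly debts = (585 + 690 + 1,025) = 2,300. DTI = 2,300/6,950 = 33.1% ≤ 36%
Loan-to-value = 179,600/215,000 = 83.5% — pass (95% max)
Score 717 is in the 689–720 band; LTV 83.5% is in the 82.01–95% band → 7.85%.

7.85%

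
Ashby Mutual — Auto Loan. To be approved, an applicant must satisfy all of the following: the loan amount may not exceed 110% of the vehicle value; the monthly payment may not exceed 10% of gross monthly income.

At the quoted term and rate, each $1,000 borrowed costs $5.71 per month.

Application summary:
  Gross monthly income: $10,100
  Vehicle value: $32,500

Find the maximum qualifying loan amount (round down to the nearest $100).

$35,700

Payment cap: 10% × $10,100 = $1,010/month.
At $5.71 per $1,000, that supports 1,010/5.71 × 1,000 ≈ $176,882 → $176,800.
LTV cap: 110% × $32,500 = $35,750 → $35,700.
Binding constraint: loan-to-value.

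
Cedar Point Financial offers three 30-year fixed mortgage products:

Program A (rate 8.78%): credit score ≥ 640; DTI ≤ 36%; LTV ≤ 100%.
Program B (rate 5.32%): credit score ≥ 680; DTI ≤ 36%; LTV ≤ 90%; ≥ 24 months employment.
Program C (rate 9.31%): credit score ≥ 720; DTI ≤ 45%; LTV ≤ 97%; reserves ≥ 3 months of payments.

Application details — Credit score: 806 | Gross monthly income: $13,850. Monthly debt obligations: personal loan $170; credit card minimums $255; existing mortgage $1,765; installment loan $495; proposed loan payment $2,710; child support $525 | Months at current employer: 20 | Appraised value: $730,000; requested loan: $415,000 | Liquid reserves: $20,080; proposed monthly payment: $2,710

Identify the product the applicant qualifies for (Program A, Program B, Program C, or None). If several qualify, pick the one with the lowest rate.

Program C

Total debts = (170 + 255 + 1,765 + 495 + 2,710 + 525) = 5,920; DTI = 5,920/13,850 = 42.7%.
LTV = 415,000/730,000 = 56.8%.
Reserves = 20,080/2,710 = 7.4 months.
Program A: score 806 ≥ 640; DTI 42.7% > 36%; LTV 56.8% ≤ 100% → does not qualify.
Program B: score 806 ≥ 680; DTI 42.7% > 36%; LTV 56.8% ≤ 90%; employment 20 < 24 mo → does not qualify.
Program C: score 806 ≥ 720; DTI 42.7% ≤ 45%; LTV 56.8% ≤ 97%; reserves 7.4 ≥ 3 mo → qualifies.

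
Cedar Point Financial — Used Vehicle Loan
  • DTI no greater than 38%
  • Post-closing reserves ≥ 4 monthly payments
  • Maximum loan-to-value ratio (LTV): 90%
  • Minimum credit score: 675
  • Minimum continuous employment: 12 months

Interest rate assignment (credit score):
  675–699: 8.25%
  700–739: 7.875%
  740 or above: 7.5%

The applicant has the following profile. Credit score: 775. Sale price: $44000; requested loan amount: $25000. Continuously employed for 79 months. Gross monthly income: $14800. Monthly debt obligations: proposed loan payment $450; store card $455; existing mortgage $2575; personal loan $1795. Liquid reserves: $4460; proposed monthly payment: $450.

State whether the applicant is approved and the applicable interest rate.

Approved at 7.5%

Credit score 775 ≥ 675 (meets minimum)
Total monthly debts = (450 + 455 + 2,575 + 1,795) = 5,275. DTI = 5,275/14,800 = 35.6% ≤ 38%
Loan-to-value = 25,000/44,000 = 56.8% — pass (90% max)
Liquid reserves cover 4,460/450 = 9.9 months — ≥ 4 required
Employment 79 ≥ 12 months
All requirements met. Score 775 falls in the 740 or above tier → 7.5%.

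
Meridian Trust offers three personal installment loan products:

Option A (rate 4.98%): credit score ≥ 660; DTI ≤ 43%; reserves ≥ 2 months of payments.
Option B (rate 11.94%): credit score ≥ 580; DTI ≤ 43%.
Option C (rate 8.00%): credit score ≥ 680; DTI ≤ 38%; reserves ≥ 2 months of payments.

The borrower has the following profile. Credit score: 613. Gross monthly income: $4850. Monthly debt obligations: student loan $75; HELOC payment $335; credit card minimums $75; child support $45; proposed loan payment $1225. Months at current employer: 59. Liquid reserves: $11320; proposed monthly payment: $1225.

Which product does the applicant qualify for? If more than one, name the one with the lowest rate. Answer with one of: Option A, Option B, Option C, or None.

Option B

Total debts = (75 + 335 + 75 + 45 + 1,225) = 1,755; DTI = 1,755/4,850 = 36.2%.
Reserves = 11,320/1,225 = 9.2 months.
Option A: score 613 < 660; DTI 36.2% ≤ 43%; reserves 9.2 ≥ 2 mo → does not qualify.
Option B: score 613 ≥ 580; DTI 36.2% ≤ 43% → qualifies.
Option C: score 613 < 680; DTI 36.2% ≤ 38%; reserves 9.2 ≥ 2 mo → does not qualify.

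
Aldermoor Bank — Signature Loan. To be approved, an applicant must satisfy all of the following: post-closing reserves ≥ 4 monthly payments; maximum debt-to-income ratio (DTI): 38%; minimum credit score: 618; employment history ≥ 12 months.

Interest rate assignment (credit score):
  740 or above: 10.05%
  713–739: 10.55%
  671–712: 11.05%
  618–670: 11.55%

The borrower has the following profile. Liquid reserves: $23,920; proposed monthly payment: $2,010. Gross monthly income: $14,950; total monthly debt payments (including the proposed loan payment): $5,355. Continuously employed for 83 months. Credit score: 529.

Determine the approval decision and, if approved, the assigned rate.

Denied

Credit score 529 < 618 (below minimum)
DTI = 5,355/14,950 = 35.8% ≤ 38%
Reserves: 23,920 ÷ 2,010 = 11.9 months (meets 4-month minimum)
Employment 83 ≥ 12 months
Not all requirements met → denied.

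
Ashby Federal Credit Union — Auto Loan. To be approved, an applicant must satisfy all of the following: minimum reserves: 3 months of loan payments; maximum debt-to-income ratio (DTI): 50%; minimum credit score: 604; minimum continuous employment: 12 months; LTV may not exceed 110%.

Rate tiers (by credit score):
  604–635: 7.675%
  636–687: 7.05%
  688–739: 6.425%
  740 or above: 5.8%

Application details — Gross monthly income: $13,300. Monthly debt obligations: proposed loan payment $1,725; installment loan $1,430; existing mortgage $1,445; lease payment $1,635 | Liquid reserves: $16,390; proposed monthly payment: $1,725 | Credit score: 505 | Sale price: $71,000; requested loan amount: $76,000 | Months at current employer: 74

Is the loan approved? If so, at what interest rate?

Denied

Credit score 505 < 604 (below minimum)
Total monthly debts = (1,725 + 1,430 + 1,445 + 1,635) = 6,235. DTI = 6,235/13,300 = 46.9% ≤ 50%
LTV = 76,000/71,000 = 107% ≤ 110%
Reserves = 16,390/1,725 = 9.5 months ≥ 3
Employment 74 ≥ 12 months
Not all requirements met → denied.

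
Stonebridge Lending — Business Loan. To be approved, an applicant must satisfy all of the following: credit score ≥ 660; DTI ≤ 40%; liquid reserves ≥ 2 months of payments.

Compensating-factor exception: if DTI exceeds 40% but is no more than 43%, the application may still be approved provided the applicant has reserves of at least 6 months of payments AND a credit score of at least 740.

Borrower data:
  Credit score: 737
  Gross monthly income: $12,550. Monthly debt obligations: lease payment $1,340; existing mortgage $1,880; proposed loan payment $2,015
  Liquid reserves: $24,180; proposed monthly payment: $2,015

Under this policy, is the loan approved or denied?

Credit score 737 ≥ 660 (meets base)
Total debts = (1,340 + 1,880 + 2,015) = 5,235. DTI: 5,235 ÷ 12,550 = 41.7%, over the 40% base limit.
Liquid reserves cover 24,180/2,015 = 12.0 months — ≥ 2 required
41.7% falls in the override range (40%–43%), so the compensating-factor test applies.
Override check — reserves: 12.0 mo (ok); score: 737 (below 740).
Compensating-factor requirement not fully met.

Denied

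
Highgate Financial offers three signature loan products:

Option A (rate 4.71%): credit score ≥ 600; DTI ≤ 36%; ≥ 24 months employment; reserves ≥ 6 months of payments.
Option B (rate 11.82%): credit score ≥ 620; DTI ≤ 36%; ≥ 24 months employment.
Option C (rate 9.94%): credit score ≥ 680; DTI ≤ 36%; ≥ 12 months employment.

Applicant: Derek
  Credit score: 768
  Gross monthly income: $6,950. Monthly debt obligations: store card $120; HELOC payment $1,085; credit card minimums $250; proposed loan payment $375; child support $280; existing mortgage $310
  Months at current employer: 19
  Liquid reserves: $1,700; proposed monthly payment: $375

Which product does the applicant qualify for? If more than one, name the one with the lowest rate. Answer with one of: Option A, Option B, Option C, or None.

Option C

Total debts = (120 + 1,085 + 250 + 375 + 280 + 310) = 2,420; DTI = 2,420/6,950 = 34.8%.
Reserves = 1,700/375 = 4.5 months.
Option A: score 768 ≥ 600; DTI 34.8% ≤ 36%; employment 19 < 24 mo; reserves 4.5 < 6 mo → does not qualify.
Option B: score 768 ≥ 620; DTI 34.8% ≤ 36%; employment 19 < 24 mo → does not qualify.
Option C: score 768 ≥ 680; DTI 34.8% ≤ 36%; employment 19 ≥ 12 mo → qualifies.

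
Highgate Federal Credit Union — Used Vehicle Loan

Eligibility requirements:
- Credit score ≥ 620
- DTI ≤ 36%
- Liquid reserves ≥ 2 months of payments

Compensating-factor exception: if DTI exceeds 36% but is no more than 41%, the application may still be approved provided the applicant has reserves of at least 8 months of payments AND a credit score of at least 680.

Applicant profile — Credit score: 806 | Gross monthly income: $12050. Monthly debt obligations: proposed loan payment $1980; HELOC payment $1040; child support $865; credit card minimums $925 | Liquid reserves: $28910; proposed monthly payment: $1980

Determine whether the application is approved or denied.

Approved

Credit score 806 ≥ 620 (meets base)
Total debts = (1,980 + 1,040 + 865 + 925) = 4,810. DTI = 4,810/12,050 = 39.9% > 36% — standard DTI limit exceeded.
Reserves = 28,910/1,980 = 14.6 months ≥ 2
DTI 39.9% is within the 36%–41% exception band; checking compensating factors.
Reserves 14.6 ≥ 8 months; credit score 806 ≥ 680.
Both override conditions satisfied; DTI exception granted.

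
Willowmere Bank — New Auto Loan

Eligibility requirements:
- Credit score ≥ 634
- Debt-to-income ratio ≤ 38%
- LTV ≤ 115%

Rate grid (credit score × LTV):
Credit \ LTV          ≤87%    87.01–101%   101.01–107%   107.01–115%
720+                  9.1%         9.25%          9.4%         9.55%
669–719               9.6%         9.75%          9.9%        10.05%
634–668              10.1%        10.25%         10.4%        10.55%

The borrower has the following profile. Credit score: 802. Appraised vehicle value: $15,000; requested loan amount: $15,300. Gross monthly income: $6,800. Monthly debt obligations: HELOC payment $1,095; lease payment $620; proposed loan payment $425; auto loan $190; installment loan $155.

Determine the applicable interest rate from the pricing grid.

Credit score 802 ≥ 634; Total monthly debts = (1,095 + 620 + 425 + 190 + 155) = 2,485. Debt-to-income = 2,485/6,800 = 36.5% — meets 38% limit
LTV = 15,300/15,000 = 102% ≤ 115%
Row: 802 falls in 720+. Column: 102% falls in 101.01–107%. Rate = 9.4%.

9.4%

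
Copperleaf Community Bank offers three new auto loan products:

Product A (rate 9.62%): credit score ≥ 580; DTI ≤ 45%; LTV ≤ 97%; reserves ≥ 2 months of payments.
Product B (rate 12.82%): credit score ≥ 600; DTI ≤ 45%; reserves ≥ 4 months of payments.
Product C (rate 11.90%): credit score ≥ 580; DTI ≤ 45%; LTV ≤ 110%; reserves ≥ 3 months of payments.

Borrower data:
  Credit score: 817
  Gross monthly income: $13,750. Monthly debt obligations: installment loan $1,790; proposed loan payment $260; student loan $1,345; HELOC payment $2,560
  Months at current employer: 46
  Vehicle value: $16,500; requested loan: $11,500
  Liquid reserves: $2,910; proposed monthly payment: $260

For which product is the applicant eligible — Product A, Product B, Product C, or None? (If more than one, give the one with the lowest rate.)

Total debts = (1,790 + 260 + 1,345 + 2,560) = 5,955; DTI = 5,955/13,750 = 43.3%.
LTV = 11,500/16,500 = 69.7%.
Reserves = 2,910/260 = 11.2 months.
Product A: score 817 ≥ 580; DTI 43.3% ≤ 45%; LTV 69.7% ≤ 97%; reserves 11.2 ≥ 2 mo → qualifies.
Product B: score 817 ≥ 600; DTI 43.3% ≤ 45%; reserves 11.2 ≥ 4 mo → qualifies.
Product C: score 817 ≥ 580; DTI 43.3% ≤ 45%; LTV 69.7% ≤ 110%; reserves 11.2 ≥ 3 mo → qualifies.
Qualifying: Product A, Product B, Product C. Lowest rate is 9.62% → Product A.

Product A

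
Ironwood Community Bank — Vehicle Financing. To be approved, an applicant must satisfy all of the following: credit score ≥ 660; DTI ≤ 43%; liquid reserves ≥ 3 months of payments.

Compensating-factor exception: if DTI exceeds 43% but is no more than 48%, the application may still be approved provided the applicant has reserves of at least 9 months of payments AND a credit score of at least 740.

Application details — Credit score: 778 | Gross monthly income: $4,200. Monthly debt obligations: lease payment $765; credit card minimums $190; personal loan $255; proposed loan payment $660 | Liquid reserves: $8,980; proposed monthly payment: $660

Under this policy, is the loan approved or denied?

Credit score 778 ≥ 660 (meets base)
Total debts = (765 + 190 + 255 + 660) = 1,870. DTI = 1,870/4,200 = 44.5% > 43% — standard DTI limit exceeded.
Reserves = 8,980/660 = 13.6 months ≥ 3
DTI 44.5% is within the 43%–48% exception band; checking compensating factors.
Override check — reserves: 13.6 mo (ok); score: 778 (ok).
Both override conditions satisfied; DTI exception granted.

Approved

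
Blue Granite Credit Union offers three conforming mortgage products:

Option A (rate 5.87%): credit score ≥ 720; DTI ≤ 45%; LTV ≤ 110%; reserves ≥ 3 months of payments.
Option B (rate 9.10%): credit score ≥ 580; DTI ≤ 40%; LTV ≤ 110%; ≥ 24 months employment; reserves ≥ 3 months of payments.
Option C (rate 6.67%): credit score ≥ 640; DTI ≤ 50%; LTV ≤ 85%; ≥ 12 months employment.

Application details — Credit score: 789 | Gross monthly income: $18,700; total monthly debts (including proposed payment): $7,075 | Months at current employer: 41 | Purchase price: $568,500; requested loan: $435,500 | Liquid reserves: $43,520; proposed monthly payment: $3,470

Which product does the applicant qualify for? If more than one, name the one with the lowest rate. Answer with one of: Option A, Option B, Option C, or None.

DTI = 7,075/18,700 = 37.8%.
LTV = 435,500/568,500 = 76.6%.
Reserves = 43,520/3,470 = 12.5 months.
Option A: score 789 ≥ 720; DTI 37.8% ≤ 45%; LTV 76.6% ≤ 110%; reserves 12.5 ≥ 3 mo → qualifies.
Option B: score 789 ≥ 580; DTI 37.8% ≤ 40%; LTV 76.6% ≤ 110%; employment 41 ≥ 24 mo; reserves 12.5 ≥ 3 mo → qualifies.
Option C: score 789 ≥ 640; DTI 37.8% ≤ 50%; LTV 76.6% ≤ 85%; employment 41 ≥ 12 mo → qualifies.
Qualifying: Option A, Option B, Option C. Lowest rate is 5.87% → Option A.

Option A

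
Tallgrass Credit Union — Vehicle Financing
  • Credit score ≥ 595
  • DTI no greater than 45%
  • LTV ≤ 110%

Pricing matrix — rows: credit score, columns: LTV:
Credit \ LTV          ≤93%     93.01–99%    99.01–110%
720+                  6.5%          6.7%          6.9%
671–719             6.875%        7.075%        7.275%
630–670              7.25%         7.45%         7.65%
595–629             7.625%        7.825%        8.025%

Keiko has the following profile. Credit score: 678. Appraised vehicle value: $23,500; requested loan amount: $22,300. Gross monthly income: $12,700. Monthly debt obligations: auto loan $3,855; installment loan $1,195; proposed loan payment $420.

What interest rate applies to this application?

Credit score 678 ≥ 595; Total monthly debts = (3,855 + 1,195 + 420) = 5,470. DTI = 5,470/12,700 = 43.1% ≤ 45%
Loan-to-value = 22,300/23,500 = 94.9% — pass (110% max)
Score 678 is in the 671–719 band; LTV 94.9% is in the 93.01–99% band → 7.075%.

7.075%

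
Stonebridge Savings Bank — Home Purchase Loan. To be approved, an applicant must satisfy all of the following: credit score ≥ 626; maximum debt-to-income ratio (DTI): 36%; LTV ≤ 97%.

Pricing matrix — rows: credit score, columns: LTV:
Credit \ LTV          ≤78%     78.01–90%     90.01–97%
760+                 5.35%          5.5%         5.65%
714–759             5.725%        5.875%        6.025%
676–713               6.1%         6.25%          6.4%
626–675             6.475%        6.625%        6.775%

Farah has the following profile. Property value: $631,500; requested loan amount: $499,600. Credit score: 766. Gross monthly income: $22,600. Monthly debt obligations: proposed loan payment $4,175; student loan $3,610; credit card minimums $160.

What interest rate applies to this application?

Credit score 766 ≥ 626; Total monthly debts = (4,175 + 3,610 + 160) = 7,945. DTI: 7,945 ÷ 22,600 = 35.2%, within the 36% cap
LTV: 499,600 ÷ 631,500 = 79.1%, within 97% cap
Score 766 is in the 760+ band; LTV 79.1% is in the 78.01–90% band → 5.5%.

5.5%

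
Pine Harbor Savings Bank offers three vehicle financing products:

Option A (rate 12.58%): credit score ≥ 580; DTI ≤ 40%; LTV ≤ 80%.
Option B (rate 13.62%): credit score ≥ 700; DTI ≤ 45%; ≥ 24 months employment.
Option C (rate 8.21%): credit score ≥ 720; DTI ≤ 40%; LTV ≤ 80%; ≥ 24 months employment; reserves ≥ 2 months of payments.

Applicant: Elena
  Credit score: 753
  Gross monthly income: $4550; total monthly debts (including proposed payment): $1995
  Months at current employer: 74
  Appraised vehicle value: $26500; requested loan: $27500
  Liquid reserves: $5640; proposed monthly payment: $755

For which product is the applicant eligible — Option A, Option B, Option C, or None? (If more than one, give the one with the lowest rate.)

DTI = 1,995/4,550 = 43.8%.
LTV = 27,500/26,500 = 103.8%.
Reserves = 5,640/755 = 7.5 months.
Option A: score 753 ≥ 580; DTI 43.8% > 40%; LTV 103.8% > 80% → does not qualify.
Option B: score 753 ≥ 700; DTI 43.8% ≤ 45%; employment 74 ≥ 24 mo → qualifies.
Option C: score 753 ≥ 720; DTI 43.8% > 40%; LTV 103.8% > 80%; employment 74 ≥ 24 mo; reserves 7.5 ≥ 2 mo → does not qualify.

Option B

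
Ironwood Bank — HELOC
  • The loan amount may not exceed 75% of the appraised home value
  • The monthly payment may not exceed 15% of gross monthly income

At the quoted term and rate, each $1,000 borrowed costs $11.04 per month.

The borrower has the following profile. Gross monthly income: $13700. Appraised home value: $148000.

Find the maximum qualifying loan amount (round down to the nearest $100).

$111,000

Payment cap: 15% × $13,700 = $2,055/month.
At $11.04 per $1,000, that supports 2,055/11.04 × 1,000 ≈ $186,141 → $186,100.
LTV cap: 75% × $148,000 = $111,000 → $111,000.
Binding constraint: loan-to-value.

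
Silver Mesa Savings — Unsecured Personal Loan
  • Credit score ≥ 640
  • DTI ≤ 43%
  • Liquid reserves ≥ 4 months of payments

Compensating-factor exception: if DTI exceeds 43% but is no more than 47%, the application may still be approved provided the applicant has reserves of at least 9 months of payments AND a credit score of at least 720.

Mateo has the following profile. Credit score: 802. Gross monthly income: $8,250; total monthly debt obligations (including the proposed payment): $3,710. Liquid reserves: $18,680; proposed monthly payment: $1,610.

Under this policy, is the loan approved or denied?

Approved

Credit score 802 ≥ 640 (meets base)
DTI: 3,710 ÷ 8,250 = 45%, over the 43% base limit.
Reserves = 18,680/1,610 = 11.6 months ≥ 4
45% falls in the override range (43%–47%), so the compensating-factor test applies.
Override check — reserves: 11.6 mo (ok); score: 802 (ok).
Both compensating conditions met → exception applies.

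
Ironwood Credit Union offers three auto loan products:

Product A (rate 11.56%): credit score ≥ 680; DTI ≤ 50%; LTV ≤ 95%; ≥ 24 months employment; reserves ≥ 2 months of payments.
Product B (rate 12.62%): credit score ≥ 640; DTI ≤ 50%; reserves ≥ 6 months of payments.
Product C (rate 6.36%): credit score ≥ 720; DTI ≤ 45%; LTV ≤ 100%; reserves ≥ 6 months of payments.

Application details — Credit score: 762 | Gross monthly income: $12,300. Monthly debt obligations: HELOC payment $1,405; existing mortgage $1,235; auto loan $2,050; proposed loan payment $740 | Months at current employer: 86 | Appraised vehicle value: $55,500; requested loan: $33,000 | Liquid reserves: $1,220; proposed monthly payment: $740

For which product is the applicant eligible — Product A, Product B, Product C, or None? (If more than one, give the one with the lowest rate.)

None

Total debts = (1,405 + 1,235 + 2,050 + 740) = 5,430; DTI = 5,430/12,300 = 44.1%.
LTV = 33,000/55,500 = 59.5%.
Reserves = 1,220/740 = 1.6 months.
Product A: score 762 ≥ 680; DTI 44.1% ≤ 50%; LTV 59.5% ≤ 95%; employment 86 ≥ 24 mo; reserves 1.6 < 2 mo → does not qualify.
Product B: score 762 ≥ 640; DTI 44.1% ≤ 50%; reserves 1.6 < 6 mo → does not qualify.
Product C: score 762 ≥ 720; DTI 44.1% ≤ 45%; LTV 59.5% ≤ 100%; reserves 1.6 < 6 mo → does not qualify.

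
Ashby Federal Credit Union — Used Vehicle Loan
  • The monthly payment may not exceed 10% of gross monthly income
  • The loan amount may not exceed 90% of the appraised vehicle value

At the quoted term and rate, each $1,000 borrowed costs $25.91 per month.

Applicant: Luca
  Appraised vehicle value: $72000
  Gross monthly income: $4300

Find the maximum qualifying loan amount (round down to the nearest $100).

$16,500

Payment cap: 10% × $4,300 = $430/month.
At $25.91 per $1,000, that supports 430/25.91 × 1,000 ≈ $16,595 → $16,500.
LTV cap: 90% × $72,000 = $64,800 → $64,800.
Binding constraint: payment-to-income.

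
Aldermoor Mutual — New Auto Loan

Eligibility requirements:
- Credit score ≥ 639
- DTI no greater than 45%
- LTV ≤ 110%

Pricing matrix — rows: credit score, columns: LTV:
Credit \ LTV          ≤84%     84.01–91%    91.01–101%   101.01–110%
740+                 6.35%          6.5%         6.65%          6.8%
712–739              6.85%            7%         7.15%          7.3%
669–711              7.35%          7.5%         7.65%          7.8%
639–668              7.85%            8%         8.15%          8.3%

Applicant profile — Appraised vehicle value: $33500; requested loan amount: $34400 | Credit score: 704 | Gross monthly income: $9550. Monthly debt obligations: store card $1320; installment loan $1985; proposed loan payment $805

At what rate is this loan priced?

Credit score 704 ≥ 639; Total monthly debts = (1,320 + 1,985 + 805) = 4,110. DTI = 4,110/9,550 = 43% ≤ 45%
Loan-to-value = 34,400/33,500 = 102.7% — pass (110% max)
Row: 704 falls in 669–711. Column: 102.7% falls in 101.01–110%. Rate = 7.8%.

7.8%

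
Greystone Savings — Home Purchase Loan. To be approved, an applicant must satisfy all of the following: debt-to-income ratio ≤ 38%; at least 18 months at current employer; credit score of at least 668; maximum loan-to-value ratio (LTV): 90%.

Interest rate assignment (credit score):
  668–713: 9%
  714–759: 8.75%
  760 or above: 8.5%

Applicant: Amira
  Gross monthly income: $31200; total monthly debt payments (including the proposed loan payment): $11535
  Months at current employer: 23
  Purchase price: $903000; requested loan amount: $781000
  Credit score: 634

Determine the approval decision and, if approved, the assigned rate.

Credit score 634 < 668 (below minimum)
Employment 23 ≥ 18 months
LTV: 781,000 ÷ 903,000 = 86.5%, within 90% cap
DTI: 11,535 ÷ 31,200 = 37%, within the 38% cap
Not all requirements met → denied.

Denied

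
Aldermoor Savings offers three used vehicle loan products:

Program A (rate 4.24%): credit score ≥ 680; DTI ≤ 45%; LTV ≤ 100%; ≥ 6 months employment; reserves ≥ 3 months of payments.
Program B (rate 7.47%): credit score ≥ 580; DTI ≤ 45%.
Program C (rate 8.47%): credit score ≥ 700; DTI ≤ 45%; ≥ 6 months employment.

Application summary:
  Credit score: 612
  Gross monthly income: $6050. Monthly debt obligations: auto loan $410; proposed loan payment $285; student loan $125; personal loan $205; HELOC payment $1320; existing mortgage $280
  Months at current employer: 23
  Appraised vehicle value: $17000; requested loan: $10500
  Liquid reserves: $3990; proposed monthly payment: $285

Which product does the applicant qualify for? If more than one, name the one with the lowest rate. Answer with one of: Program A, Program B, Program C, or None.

Total debts = (410 + 285 + 125 + 205 + 1,320 + 280) = 2,625; DTI = 2,625/6,050 = 43.4%.
LTV = 10,500/17,000 = 61.8%.
Reserves = 3,990/285 = 14.0 months.
Program A: score 612 < 680; DTI 43.4% ≤ 45%; LTV 61.8% ≤ 100%; employment 23 ≥ 6 mo; reserves 14.0 ≥ 3 mo → does not qualify.
Program B: score 612 ≥ 580; DTI 43.4% ≤ 45% → qualifies.
Program C: score 612 < 700; DTI 43.4% ≤ 45%; employment 23 ≥ 6 mo → does not qualify.

Program B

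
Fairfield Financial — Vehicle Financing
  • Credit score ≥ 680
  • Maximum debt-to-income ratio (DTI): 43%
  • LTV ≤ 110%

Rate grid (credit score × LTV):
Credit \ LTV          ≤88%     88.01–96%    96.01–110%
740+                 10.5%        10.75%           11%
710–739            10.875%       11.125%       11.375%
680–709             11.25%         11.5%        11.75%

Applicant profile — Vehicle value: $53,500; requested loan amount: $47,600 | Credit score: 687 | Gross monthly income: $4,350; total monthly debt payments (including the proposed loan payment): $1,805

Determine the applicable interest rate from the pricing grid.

11.5%

Credit score 687 ≥ 680; DTI = 1,805/4,350 = 41.5% ≤ 43%
LTV: 47,600 ÷ 53,500 = 89%, within 110% cap
Credit 687 → row 680–709; LTV 89% → column 88.01–96%. Grid cell → 11.5%.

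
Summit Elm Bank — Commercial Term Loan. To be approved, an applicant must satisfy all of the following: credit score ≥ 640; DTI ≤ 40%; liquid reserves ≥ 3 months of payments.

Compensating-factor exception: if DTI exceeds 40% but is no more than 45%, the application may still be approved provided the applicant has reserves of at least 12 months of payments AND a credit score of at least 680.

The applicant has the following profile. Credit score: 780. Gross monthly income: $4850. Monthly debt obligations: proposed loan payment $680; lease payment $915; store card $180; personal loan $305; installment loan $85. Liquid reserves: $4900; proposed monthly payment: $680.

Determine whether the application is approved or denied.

Denied

Credit score 780 ≥ 640 (meets base)
Total debts = (680 + 915 + 180 + 305 + 85) = 2,165. DTI = 2,165/4,850 = 44.6% > 40% — standard DTI limit exceeded.
Reserves = 4,900/680 = 7.2 months ≥ 3
44.6% falls in the override range (40%–45%), so the compensating-factor test applies.
Reserves 7.2 < 12 months; credit score 780 ≥ 680.
Override conditions not both satisfied; exception does not apply.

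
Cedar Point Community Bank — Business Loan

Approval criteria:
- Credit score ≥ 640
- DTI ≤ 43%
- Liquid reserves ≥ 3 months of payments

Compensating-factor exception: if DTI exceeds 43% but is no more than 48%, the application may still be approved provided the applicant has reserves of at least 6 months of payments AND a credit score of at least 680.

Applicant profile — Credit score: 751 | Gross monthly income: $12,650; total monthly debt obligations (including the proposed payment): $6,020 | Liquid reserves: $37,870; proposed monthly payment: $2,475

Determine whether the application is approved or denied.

Credit score 751 ≥ 640 (meets base)
DTI = 6,020/12,650 = 47.6% > 43% — standard DTI limit exceeded.
Reserves = 37,870/2,475 = 15.3 months ≥ 3
DTI 47.6% is within the 43%–48% exception band; checking compensating factors.
Override check — reserves: 15.3 mo (ok); score: 751 (ok).
Both override conditions satisfied; DTI exception granted.

Approved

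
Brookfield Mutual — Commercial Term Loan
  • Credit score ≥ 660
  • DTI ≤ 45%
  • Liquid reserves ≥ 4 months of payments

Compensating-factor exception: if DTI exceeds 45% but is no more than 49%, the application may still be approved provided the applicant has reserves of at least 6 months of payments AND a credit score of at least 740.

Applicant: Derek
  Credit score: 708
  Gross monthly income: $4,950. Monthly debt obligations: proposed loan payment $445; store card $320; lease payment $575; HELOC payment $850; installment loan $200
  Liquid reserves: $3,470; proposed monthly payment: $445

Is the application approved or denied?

Denied

Credit score 708 ≥ 660 (meets base)
Total debts = (445 + 320 + 575 + 850 + 200) = 2,390. DTI: 2,390 ÷ 4,950 = 48.3%, over the 45% base limit.
Reserves = 3,470/445 = 7.8 months ≥ 4
DTI 48.3% is within the 45%–49% exception band; checking compensating factors.
Reserves 7.8 ≥ 6 months; credit score 708 < 740.
Compensating-factor requirement not fully met.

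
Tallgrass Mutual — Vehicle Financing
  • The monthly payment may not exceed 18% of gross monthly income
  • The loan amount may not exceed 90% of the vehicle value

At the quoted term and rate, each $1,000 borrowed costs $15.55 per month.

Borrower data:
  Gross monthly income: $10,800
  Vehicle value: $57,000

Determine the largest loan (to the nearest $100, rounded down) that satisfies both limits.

Payment cap: 18% × $10,800 = $1,944/month.
At $15.55 per $1,000, that supports 1,944/15.55 × 1,000 ≈ $125,016 → $125,000.
LTV cap: 90% × $57,000 = $51,300 → $51,300.
Binding constraint: loan-to-value.

$51,300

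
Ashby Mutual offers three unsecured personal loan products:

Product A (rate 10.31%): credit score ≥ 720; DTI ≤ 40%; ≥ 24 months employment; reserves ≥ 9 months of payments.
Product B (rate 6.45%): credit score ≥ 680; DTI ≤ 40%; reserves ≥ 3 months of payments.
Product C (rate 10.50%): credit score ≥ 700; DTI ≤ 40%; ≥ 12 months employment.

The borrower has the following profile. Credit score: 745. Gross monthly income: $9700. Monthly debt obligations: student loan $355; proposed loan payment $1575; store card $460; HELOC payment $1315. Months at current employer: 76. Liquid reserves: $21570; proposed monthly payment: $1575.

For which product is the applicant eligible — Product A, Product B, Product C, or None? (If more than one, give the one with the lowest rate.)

Total debts = (355 + 1,575 + 460 + 1,315) = 3,705; DTI = 3,705/9,700 = 38.2%.
Reserves = 21,570/1,575 = 13.7 months.
Product A: score 745 ≥ 720; DTI 38.2% ≤ 40%; employment 76 ≥ 24 mo; reserves 13.7 ≥ 9 mo → qualifies.
Product B: score 745 ≥ 680; DTI 38.2% ≤ 40%; reserves 13.7 ≥ 3 mo → qualifies.
Product C: score 745 ≥ 700; DTI 38.2% ≤ 40%; employment 76 ≥ 12 mo → qualifies.
Qualifying: Product A, Product B, Product C. Lowest rate is 6.45% → Product B.

Product B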